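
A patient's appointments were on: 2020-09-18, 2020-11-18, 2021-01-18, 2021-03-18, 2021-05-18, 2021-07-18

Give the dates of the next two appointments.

Gaps: 61, 61, 59, 61, 61 days — not constant. Every event is on the 18th of the month.
Pattern: the 18th of every 2 months.
September 2021: 2021-09-18.
Next: November 2021 → 2021-11-18.

2021-09-18, 2021-11-18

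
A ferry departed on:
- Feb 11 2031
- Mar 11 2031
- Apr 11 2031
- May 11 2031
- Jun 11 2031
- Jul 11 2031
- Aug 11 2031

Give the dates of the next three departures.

Each date is the 11th; the gaps (28, 31, 30, 31, 30, 31) track the month lengths.
The rule is the 11th of each month.
Next: September 2031 → Sep 11 2031.
October 2031: Oct 11 2031.
November 2031: Nov 11 2031.

Sep 11 2031, Oct 11 2031, Nov 11 2031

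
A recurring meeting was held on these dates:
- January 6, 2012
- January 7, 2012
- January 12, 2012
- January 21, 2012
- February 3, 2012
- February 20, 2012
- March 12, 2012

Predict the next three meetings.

Gaps: 1, 5, 9, 13, 17, 21 days — each gap is 4 larger than the previous one.
Next gap: 25 days. March 12, 2012 + 25 days = April 6, 2012.
Next gap: 29 days. April 6, 2012 + 29 days = May 5, 2012.
Next gap: 33 days. May 5, 2012 + 33 days = June 7, 2012.

April 6, 2012; May 5, 2012; June 7, 2012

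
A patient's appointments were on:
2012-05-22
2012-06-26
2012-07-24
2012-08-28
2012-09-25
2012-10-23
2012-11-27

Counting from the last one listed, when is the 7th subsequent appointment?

2013-06-25

These are Tuesdays at 28- or 35-day spacing (35, 28, 35, 28, 28, 35).
The pattern: 4th Tuesday of the month.
4th Tuesday of December 2012: 2012-12-25.
4th Tuesday of January 2013: 2013-01-22.
February 2013 — 4th Tuesday is 2013-02-26.
March 2013 — 4th Tuesday is 2013-03-26.
April 2013 — 4th Tuesday is 2013-04-23.
4th Tuesday of May 2013: 2013-05-28.
4th Tuesday of June 2013: 2013-06-25.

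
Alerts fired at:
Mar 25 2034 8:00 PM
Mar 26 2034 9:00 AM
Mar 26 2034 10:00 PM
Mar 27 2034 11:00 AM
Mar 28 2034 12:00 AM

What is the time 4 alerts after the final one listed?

The interval is a steady 13 hours (13, 13, 13, 13).
Mar 28 2034 12:00 AM + 13 h = Mar 28 2034 1:00 PM.
Mar 28 2034 1:00 PM + 13 h = Mar 29 2034 2:00 AM.
Mar 29 2034 2:00 AM + 13 h = Mar 29 2034 3:00 PM.
Mar 29 2034 3:00 PM + 13 h = Mar 30 2034 4:00 AM.

Mar 30 2034 4:00 AM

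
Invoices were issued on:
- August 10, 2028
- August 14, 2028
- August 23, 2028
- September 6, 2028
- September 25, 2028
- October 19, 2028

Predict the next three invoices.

November 17, 2028; December 21, 2028; January 29, 2029

The spacing grows by 5 each time: 4, 9, 14, 19, 24 days.
Next gap: 29 days. October 19, 2028 + 29 days = November 17, 2028.
Next gap: 34 days. November 17, 2028 + 34 days = December 21, 2028.
Next gap: 39 days. December 21, 2028 + 39 days = January 29, 2029.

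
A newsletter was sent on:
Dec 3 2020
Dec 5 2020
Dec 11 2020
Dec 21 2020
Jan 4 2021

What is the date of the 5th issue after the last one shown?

May 14 2021

The spacing grows by 4 each time: 2, 6, 10, 14 days.
Next gap: 18 days. Jan 4 2021 + 18 days = Jan 22 2021.
Next gap: 22 days. Jan 22 2021 + 22 days = Feb 13 2021.
Next gap: 26 days. Feb 13 2021 + 26 days = Mar 11 2021.
Next gap: 30 days. Mar 11 2021 + 30 days = Apr 10 2021.
Next gap: 34 days. Apr 10 2021 + 34 days = May 14 2021.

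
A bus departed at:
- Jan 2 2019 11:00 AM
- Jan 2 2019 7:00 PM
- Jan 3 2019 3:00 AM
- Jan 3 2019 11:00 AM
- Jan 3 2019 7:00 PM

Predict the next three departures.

Gaps: 8, 8, 8, 8 hours — each event is 8 hours after the previous one.
Jan 3 2019 7:00 PM + 8 h = Jan 4 2019 3:00 AM.
Jan 4 2019 3:00 AM + 8 h = Jan 4 2019 11:00 AM.
Jan 4 2019 11:00 AM + 8 h = Jan 4 2019 7:00 PM.

Jan 4 2019 3:00 AM, Jan 4 2019 11:00 AM, Jan 4 2019 7:00 PM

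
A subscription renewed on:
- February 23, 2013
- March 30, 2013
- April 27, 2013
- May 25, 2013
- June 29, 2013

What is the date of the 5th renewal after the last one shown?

These are Saturdays with 35, 28, 28, 35-day gaps.
Each is the final Saturday of its month — March 30, 2013 is past the 28th, so '4th Saturday' doesn't fit.
July 2013 ends with Saturday July 27, 2013.
Last Saturday of August 2013: August 31, 2013.
Last Saturday of September 2013: September 28, 2013.
Last Saturday of October 2013: October 26, 2013.
November 2013 ends with Saturday November 30, 2013.

November 30, 2013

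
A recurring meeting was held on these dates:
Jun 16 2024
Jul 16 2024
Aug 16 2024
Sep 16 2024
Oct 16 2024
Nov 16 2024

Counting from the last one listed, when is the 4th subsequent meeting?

Mar 16 2025

The day-of-month is always 16 (30, 31, 31, 30, 31 days between events).
So this recurs on the 16th of each month.
December 2024: Dec 16 2024.
January 2025: Jan 16 2025.
Next: February 2025 → Feb 16 2025.
Next: March 2025 → Mar 16 2025.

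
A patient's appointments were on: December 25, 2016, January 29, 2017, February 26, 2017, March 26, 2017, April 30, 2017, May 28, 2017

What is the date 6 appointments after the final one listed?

November 26, 2017

These are Sundays with 35, 28, 28, 35, 28-day gaps.
Each is the final Sunday of its month — January 29, 2017 is past the 28th, so '4th Sunday' doesn't fit.
June 2017 ends with Sunday June 25, 2017.
July 2017 ends with Sunday July 30, 2017.
August 2017 ends with Sunday August 27, 2017.
Last Sunday of September 2017: September 24, 2017.
October 2017 ends with Sunday October 29, 2017.
November 2017 ends with Sunday November 26, 2017.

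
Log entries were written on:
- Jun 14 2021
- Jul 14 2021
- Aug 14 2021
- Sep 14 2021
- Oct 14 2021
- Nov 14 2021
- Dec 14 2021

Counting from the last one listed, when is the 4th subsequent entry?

Each date is the 14th; the gaps (30, 31, 31, 30, 31, 30) track the month lengths.
The rule is the 14th of each month.
Next: January 2022 → Jan 14 2022.
February 2022: Feb 14 2022.
March 2022: Mar 14 2022.
Next: April 2022 → Apr 14 2022.

Apr 14 2022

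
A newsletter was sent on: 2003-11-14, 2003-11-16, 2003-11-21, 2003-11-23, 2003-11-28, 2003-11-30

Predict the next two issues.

Every event lands on a Friday or Sunday (gaps cycle 2, 5, 2, 5, 2).
So the schedule is: every Friday and Sunday.
Next Friday: 2003-12-05.
Next Sunday: 2003-12-07.

2003-12-05, 2003-12-07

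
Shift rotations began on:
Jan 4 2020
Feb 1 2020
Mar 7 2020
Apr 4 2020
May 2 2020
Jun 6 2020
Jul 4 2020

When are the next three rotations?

Aug 1 2020, Sep 5 2020, Oct 3 2020

All dates are Saturdays, 28, 35, 28, 28, 35, 28 days apart.
Specifically, the 1st Saturday of each month.
August 2020 — 1st Saturday is Aug 1 2020.
September 2020 — 1st Saturday is Sep 5 2020.
1st Saturday of October 2020: Oct 3 2020.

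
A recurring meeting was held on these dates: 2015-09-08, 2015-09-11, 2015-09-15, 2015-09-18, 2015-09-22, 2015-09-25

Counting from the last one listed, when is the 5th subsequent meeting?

2015-10-13

The gap pattern 3, 4, 3, 4, 3 repeats every 2 events.
These are the Tuesdays and Fridays of each week.
Next Tuesday: 2015-09-29.
The following Friday is 2015-10-02.
The following Tuesday is 2015-10-06.
Next Friday: 2015-10-09.
Next Tuesday: 2015-10-13.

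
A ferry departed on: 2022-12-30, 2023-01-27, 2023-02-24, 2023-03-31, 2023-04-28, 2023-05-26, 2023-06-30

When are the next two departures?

2023-07-28, 2023-08-25

All Fridays; the gaps (28, 28, 35, 28, 28, 35) vary with month length.
This is the last Friday of each month.
July 2023 ends with Friday 2023-07-28.
Last Friday of August 2023: 2023-08-25.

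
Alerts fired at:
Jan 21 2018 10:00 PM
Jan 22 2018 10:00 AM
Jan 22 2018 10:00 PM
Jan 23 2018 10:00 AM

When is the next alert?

Gaps: 12, 12, 12 hours — each event is 12 hours after the previous one.
Jan 23 2018 10:00 AM + 12 h = Jan 23 2018 10:00 PM.

Jan 23 2018 10:00 PM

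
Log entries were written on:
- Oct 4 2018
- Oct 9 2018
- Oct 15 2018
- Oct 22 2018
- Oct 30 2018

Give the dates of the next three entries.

Nov 8 2018, Nov 18 2018, Nov 29 2018

Intervals are 5, 6, 7, 8 days — an arithmetic progression with common difference 1.
Next gap: 9 days. Oct 30 2018 + 9 days = Nov 8 2018.
Next gap: 10 days. Nov 8 2018 + 10 days = Nov 18 2018.
Next gap: 11 days. Nov 18 2018 + 11 days = Nov 29 2018.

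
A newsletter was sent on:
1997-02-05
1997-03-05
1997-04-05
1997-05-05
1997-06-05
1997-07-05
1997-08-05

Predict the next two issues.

The day-of-month is always 5 (28, 31, 30, 31, 30, 31 days between events).
So this recurs on the 5th of each month.
Next: September 1997 → 1997-09-05.
Next: October 1997 → 1997-10-05.

1997-09-05, 1997-10-05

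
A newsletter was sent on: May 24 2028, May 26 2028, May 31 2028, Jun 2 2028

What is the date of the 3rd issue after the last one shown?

Every event lands on a Wednesday or Friday (gaps cycle 2, 5, 2).
So the schedule is: every Wednesday and Friday.
Next Wednesday: Jun 7 2028.
Next Friday: Jun 9 2028.
Next Wednesday: Jun 14 2028.

Jun 14 2028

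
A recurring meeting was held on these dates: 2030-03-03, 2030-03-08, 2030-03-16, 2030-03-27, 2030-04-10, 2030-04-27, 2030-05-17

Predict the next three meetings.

2030-06-09, 2030-07-05, 2030-08-03

Intervals are 5, 8, 11, 14, 17, 20 days — an arithmetic progression with common difference 3.
Next gap: 23 days. 2030-05-17 + 23 days = 2030-06-09.
Next gap: 26 days. 2030-06-09 + 26 days = 2030-07-05.
Next gap: 29 days. 2030-07-05 + 29 days = 2030-08-03.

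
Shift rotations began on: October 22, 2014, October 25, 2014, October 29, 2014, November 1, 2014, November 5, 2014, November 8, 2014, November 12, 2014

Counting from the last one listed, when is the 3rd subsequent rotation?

The gap pattern 3, 4, 3, 4, 3, 4 repeats every 2 events.
These are the Wednesdays and Saturdays of each week.
Next Saturday: November 15, 2014.
Next Wednesday: November 19, 2014.
Next Saturday: November 22, 2014.

November 22, 2014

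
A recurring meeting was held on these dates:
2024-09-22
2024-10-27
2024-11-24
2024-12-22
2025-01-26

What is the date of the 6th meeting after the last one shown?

2025-07-27

Gaps: 35, 28, 28, 35 days — a mix of 28 and 35. Every date is a Sunday.
Each is the 4th Sunday of its month.
February 2025 — 4th Sunday is 2025-02-23.
March 2025 — 4th Sunday is 2025-03-23.
4th Sunday of April 2025: 2025-04-27.
4th Sunday of May 2025: 2025-05-25.
June 2025 — 4th Sunday is 2025-06-22.
4th Sunday of July 2025: 2025-07-27.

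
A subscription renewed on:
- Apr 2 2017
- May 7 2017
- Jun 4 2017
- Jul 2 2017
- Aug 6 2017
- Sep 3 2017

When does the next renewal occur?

Gaps: 35, 28, 28, 35, 28 days — a mix of 28 and 35. Every date is a Sunday.
Each is the 1st Sunday of its month.
1st Sunday of October 2017: Oct 1 2017.

Oct 1 2017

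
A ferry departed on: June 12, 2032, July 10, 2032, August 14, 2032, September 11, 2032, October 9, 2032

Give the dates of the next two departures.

November 13, 2032; December 11, 2032

Gaps: 28, 35, 28, 28 days — a mix of 28 and 35. Every date is a Saturday.
Each is the 2nd Saturday of its month.
November 2032 — 2nd Saturday is November 13, 2032.
December 2032 — 2nd Saturday is December 11, 2032.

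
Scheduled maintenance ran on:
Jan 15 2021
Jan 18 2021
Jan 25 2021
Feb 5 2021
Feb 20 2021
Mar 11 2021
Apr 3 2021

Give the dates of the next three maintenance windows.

The spacing grows by 4 each time: 3, 7, 11, 15, 19, 23 days.
Next gap: 27 days. Apr 3 2021 + 27 days = Apr 30 2021.
Next gap: 31 days. Apr 30 2021 + 31 days = May 31 2021.
Next gap: 35 days. May 31 2021 + 35 days = Jul 5 2021.

Apr 30 2021, May 31 2021, Jul 5 2021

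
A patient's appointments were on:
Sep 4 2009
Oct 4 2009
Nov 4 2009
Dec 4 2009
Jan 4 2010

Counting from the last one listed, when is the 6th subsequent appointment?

Gaps: 30, 31, 30, 31 days — not constant. Every event is on the 4th of the month.
Pattern: the 4th of each month.
Next: February 2010 → Feb 4 2010.
March 2010: Mar 4 2010.
Next: April 2010 → Apr 4 2010.
Next: May 2010 → May 4 2010.
Next: June 2010 → Jun 4 2010.
Next: July 2010 → Jul 4 2010.

Jul 4 2010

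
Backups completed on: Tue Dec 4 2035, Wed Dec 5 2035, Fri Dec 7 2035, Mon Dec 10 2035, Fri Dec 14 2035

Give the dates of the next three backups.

Gaps: 1, 2, 3, 4 days — each gap is 1 larger than the previous one.
Next gap: 5 days. Fri Dec 14 2035 + 5 days = Wed Dec 19 2035.
Next gap: 6 days. Wed Dec 19 2035 + 6 days = Tue Dec 25 2035.
Next gap: 7 days. Tue Dec 25 2035 + 7 days = Tue Jan 1 2036.

Wed Dec 19 2035, Tue Dec 25 2035, Tue Jan 1 2036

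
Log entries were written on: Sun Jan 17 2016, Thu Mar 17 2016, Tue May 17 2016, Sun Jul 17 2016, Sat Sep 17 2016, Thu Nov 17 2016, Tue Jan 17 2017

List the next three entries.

Fri Mar 17 2017, Wed May 17 2017, Mon Jul 17 2017

The day-of-month is always 17 (60, 61, 61, 62, 61, 61 days between events).
So this recurs on the 17th of every 2 months.
Next: March 2017 → Fri Mar 17 2017.
May 2017: Wed May 17 2017.
July 2017: Mon Jul 17 2017.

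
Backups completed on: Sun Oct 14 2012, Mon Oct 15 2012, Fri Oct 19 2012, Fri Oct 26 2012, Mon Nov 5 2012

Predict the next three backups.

Gaps: 1, 4, 7, 10 days — each gap is 3 larger than the previous one.
Next gap: 13 days. Mon Nov 5 2012 + 13 days = Sun Nov 18 2012.
Next gap: 16 days. Sun Nov 18 2012 + 16 days = Tue Dec 4 2012.
Next gap: 19 days. Tue Dec 4 2012 + 19 days = Sun Dec 23 2012.

Sun Nov 18 2012, Tue Dec 4 2012, Sun Dec 23 2012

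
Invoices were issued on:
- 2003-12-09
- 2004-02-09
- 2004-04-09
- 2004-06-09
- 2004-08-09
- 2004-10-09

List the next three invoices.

2004-12-09, 2005-02-09, 2005-04-09

Gaps: 62, 60, 61, 61, 61 days — not constant. Every event is on the 9th of the month.
Pattern: the 9th of every 2 months.
December 2004: 2004-12-09.
February 2005: 2005-02-09.
Next: April 2005 → 2005-04-09.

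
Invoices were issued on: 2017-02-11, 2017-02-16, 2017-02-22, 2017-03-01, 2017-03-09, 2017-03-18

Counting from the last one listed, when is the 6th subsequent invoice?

2017-06-01

The spacing grows by 1 each time: 5, 6, 7, 8, 9 days.
Next gap: 10 days. 2017-03-18 + 10 days = 2017-03-28.
Next gap: 11 days. 2017-03-28 + 11 days = 2017-04-08.
Next gap: 12 days. 2017-04-08 + 12 days = 2017-04-20.
Next gap: 13 days. 2017-04-20 + 13 days = 2017-05-03.
Next gap: 14 days. 2017-05-03 + 14 days = 2017-05-17.
Next gap: 15 days. 2017-05-17 + 15 days = 2017-06-01.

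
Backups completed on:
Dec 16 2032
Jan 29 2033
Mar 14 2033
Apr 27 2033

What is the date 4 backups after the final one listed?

Oct 20 2033

Every event comes 44 days after the last (44, 44, 44).
Apr 27 2033 + 44 days = Jun 10 2033.
Jun 10 2033 + 44 days = Jul 24 2033.
Jul 24 2033 + 44 days = Sep 6 2033.
Sep 6 2033 + 44 days = Oct 20 2033.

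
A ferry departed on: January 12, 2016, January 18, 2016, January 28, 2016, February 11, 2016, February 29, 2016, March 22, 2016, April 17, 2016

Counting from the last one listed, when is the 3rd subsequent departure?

July 28, 2016

Gaps: 6, 10, 14, 18, 22, 26 days — each gap is 4 larger than the previous one.
Next gap: 30 days. April 17, 2016 + 30 days = May 17, 2016.
Next gap: 34 days. May 17, 2016 + 34 days = June 20, 2016.
Next gap: 38 days. June 20, 2016 + 38 days = July 28, 2016.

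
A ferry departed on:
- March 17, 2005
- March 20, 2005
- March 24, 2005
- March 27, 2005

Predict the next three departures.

Every event lands on a Thursday or Sunday (gaps cycle 3, 4, 3).
So the schedule is: every Thursday and Sunday.
The following Thursday is March 31, 2005.
The following Sunday is April 3, 2005.
Next Thursday: April 7, 2005.

March 31, 2005; April 3, 2005; April 7, 2005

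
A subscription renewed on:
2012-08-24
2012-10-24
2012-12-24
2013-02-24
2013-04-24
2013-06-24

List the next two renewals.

Gaps: 61, 61, 62, 59, 61 days — not constant. Every event is on the 24th of the month.
Pattern: the 24th of every 2 months.
Next: August 2013 → 2013-08-24.
Next: October 2013 → 2013-10-24.

2013-08-24, 2013-10-24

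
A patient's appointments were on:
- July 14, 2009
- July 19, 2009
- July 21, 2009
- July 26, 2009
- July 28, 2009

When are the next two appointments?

Gaps: 5, 2, 5, 2 days — not constant, but cyclic with period 2.
The events fall on every Tuesday and Sunday.
Next Sunday: August 2, 2009.
The following Tuesday is August 4, 2009.

August 2, 2009; August 4, 2009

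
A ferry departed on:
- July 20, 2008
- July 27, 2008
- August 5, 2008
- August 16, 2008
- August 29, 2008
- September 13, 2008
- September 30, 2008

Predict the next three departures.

Intervals are 7, 9, 11, 13, 15, 17 days — an arithmetic progression with common difference 2.
Next gap: 19 days. September 30, 2008 + 19 days = October 19, 2008.
Next gap: 21 days. October 19, 2008 + 21 days = November 9, 2008.
Next gap: 23 days. November 9, 2008 + 23 days = December 2, 2008.

October 19, 2008; November 9, 2008; December 2, 2008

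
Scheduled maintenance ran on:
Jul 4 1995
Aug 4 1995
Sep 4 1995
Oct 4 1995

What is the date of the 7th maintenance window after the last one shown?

May 4 1996

The day-of-month is always 4 (31, 31, 30 days between events).
So this recurs on the 4th of each month.
Next: November 1995 → Nov 4 1995.
December 1995: Dec 4 1995.
Next: January 1996 → Jan 4 1996.
Next: February 1996 → Feb 4 1996.
Next: March 1996 → Mar 4 1996.
Next: April 1996 → Apr 4 1996.
Next: May 1996 → May 4 1996.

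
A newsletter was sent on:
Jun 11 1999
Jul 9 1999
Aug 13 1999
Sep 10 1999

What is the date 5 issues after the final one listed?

Feb 11 2000

All dates are Fridays, 28, 35, 28 days apart.
Specifically, the 2nd Friday of each month.
2nd Friday of October 1999: Oct 8 1999.
2nd Friday of November 1999: Nov 12 1999.
December 1999 — 2nd Friday is Dec 10 1999.
January 2000 — 2nd Friday is Jan 14 2000.
February 2000 — 2nd Friday is Feb 11 2000.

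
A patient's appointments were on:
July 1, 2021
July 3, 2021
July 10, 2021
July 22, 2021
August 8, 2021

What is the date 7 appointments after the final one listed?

April 24, 2022

The spacing grows by 5 each time: 2, 7, 12, 17 days.
Next gap: 22 days. August 8, 2021 + 22 days = August 30, 2021.
Next gap: 27 days. August 30, 2021 + 27 days = September 26, 2021.
Next gap: 32 days. September 26, 2021 + 32 days = October 28, 2021.
Next gap: 37 days. October 28, 2021 + 37 days = December 4, 2021.
Next gap: 42 days. December 4, 2021 + 42 days = January 15, 2022.
Next gap: 47 days. January 15, 2022 + 47 days = March 3, 2022.
Next gap: 52 days. March 3, 2022 + 52 days = April 24, 2022.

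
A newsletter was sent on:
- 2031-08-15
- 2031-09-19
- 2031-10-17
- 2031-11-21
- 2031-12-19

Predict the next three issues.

All dates are Fridays, 35, 28, 35, 28 days apart.
Specifically, the 3rd Friday of each month.
January 2032 — 3rd Friday is 2032-01-16.
February 2032 — 3rd Friday is 2032-02-20.
March 2032 — 3rd Friday is 2032-03-19.

2032-01-16, 2032-02-20, 2032-03-19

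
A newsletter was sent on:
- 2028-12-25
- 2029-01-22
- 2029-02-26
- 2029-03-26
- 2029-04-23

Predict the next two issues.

All dates are Mondays, 28, 35, 28, 28 days apart.
Specifically, the 4th Monday of each month.
May 2029 — 4th Monday is 2029-05-28.
June 2029 — 4th Monday is 2029-06-25.

2029-05-28, 2029-06-25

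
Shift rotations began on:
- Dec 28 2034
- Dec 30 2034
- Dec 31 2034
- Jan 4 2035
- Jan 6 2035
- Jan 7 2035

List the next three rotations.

Every event lands on a Thursday or Saturday or Sunday (gaps cycle 2, 1, 4, 2, 1).
So the schedule is: every Thursday, Saturday and Sunday.
Next Thursday: Jan 11 2035.
The following Saturday is Jan 13 2035.
The following Sunday is Jan 14 2035.

Jan 11 2035, Jan 13 2035, Jan 14 2035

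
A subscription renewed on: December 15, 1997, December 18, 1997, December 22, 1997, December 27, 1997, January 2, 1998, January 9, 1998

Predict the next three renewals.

January 17, 1998; January 26, 1998; February 5, 1998

The spacing grows by 1 each time: 3, 4, 5, 6, 7 days.
Next gap: 8 days. January 9, 1998 + 8 days = January 17, 1998.
Next gap: 9 days. January 17, 1998 + 9 days = January 26, 1998.
Next gap: 10 days. January 26, 1998 + 10 days = February 5, 1998.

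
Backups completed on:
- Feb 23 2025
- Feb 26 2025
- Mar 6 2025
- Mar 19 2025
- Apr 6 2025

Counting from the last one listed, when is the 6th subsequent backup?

Intervals are 3, 8, 13, 18 days — an arithmetic progression with common difference 5.
Next gap: 23 days. Apr 6 2025 + 23 days = Apr 29 2025.
Next gap: 28 days. Apr 29 2025 + 28 days = May 27 2025.
Next gap: 33 days. May 27 2025 + 33 days = Jun 29 2025.
Next gap: 38 days. Jun 29 2025 + 38 days = Aug 6 2025.
Next gap: 43 days. Aug 6 2025 + 43 days = Sep 18 2025.
Next gap: 48 days. Sep 18 2025 + 48 days = Nov 5 2025.

Nov 5 2025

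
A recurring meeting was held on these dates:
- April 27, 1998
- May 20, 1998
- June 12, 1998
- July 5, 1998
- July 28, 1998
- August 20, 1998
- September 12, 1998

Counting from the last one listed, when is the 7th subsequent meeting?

February 20, 1999

Every event comes 23 days after the last (23, 23, 23, 23, 23, 23).
September 12, 1998 + 23 days = October 5, 1998.
October 5, 1998 + 23 days = October 28, 1998.
October 28, 1998 + 23 days = November 20, 1998.
November 20, 1998 + 23 days = December 13, 1998.
December 13, 1998 + 23 days = January 5, 1999.
January 5, 1999 + 23 days = January 28, 1999.
January 28, 1999 + 23 days = February 20, 1999.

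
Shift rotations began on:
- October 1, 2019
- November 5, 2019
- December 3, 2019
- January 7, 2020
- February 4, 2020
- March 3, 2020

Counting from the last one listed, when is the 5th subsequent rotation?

August 4, 2020

These are Tuesdays at 28- or 35-day spacing (35, 28, 35, 28, 28).
The pattern: 1st Tuesday of the month.
1st Tuesday of April 2020: April 7, 2020.
May 2020 — 1st Tuesday is May 5, 2020.
June 2020 — 1st Tuesday is June 2, 2020.
1st Tuesday of July 2020: July 7, 2020.
1st Tuesday of August 2020: August 4, 2020.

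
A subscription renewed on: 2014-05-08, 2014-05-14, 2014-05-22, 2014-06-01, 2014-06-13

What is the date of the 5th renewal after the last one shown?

Gaps: 6, 8, 10, 12 days — each gap is 2 larger than the previous one.
Next gap: 14 days. 2014-06-13 + 14 days = 2014-06-27.
Next gap: 16 days. 2014-06-27 + 16 days = 2014-07-13.
Next gap: 18 days. 2014-07-13 + 18 days = 2014-07-31.
Next gap: 20 days. 2014-07-31 + 20 days = 2014-08-20.
Next gap: 22 days. 2014-08-20 + 22 days = 2014-09-11.

2014-09-11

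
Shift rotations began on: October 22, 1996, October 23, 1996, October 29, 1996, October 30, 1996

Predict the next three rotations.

November 5, 1996; November 6, 1996; November 12, 1996

Every event lands on a Tuesday or Wednesday (gaps cycle 1, 6, 1).
So the schedule is: every Tuesday and Wednesday.
Next Tuesday: November 5, 1996.
The following Wednesday is November 6, 1996.
The following Tuesday is November 12, 1996.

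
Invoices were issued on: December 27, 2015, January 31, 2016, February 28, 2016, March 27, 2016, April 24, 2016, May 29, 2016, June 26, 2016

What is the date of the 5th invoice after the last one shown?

November 27, 2016

Every date is a Sunday; gaps 35, 28, 28, 28, 35, 28 days.
Each is the last Sunday of its month (at least one falls on the 29th or later, ruling out '4th Sunday').
Last Sunday of July 2016: July 31, 2016.
August 2016 ends with Sunday August 28, 2016.
Last Sunday of September 2016: September 25, 2016.
Last Sunday of October 2016: October 30, 2016.
November 2016 ends with Sunday November 27, 2016.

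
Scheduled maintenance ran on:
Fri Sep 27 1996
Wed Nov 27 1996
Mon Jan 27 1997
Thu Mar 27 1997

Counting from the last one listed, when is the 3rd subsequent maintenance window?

Sat Sep 27 1997

Each date is the 27th; the gaps (61, 61, 59) track the month lengths.
The rule is the 27th of every 2 months.
May 1997: Tue May 27 1997.
Next: July 1997 → Sun Jul 27 1997.
Next: September 1997 → Sat Sep 27 1997.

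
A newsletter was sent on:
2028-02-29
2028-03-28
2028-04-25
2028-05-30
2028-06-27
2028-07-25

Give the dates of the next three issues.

All Tuesdays; the gaps (28, 28, 35, 28, 28) vary with month length.
This is the last Tuesday of each month.
Last Tuesday of August 2028: 2028-08-29.
September 2028 ends with Tuesday 2028-09-26.
October 2028 ends with Tuesday 2028-10-31.

2028-08-29, 2028-09-26, 2028-10-31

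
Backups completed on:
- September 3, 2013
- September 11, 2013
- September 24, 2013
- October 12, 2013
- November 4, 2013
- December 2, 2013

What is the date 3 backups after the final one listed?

Intervals are 8, 13, 18, 23, 28 days — an arithmetic progression with common difference 5.
Next gap: 33 days. December 2, 2013 + 33 days = January 4, 2014.
Next gap: 38 days. January 4, 2014 + 38 days = February 11, 2014.
Next gap: 43 days. February 11, 2014 + 43 days = March 26, 2014.

March 26, 2014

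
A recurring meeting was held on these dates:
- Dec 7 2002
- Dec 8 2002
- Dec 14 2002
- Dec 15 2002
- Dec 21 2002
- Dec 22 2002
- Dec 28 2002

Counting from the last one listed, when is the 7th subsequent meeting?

Gaps: 1, 6, 1, 6, 1, 6 days — not constant, but cyclic with period 2.
The events fall on every Saturday and Sunday.
The following Sunday is Dec 29 2002.
Next Saturday: Jan 4 2003.
Next Sunday: Jan 5 2003.
The following Saturday is Jan 11 2003.
The following Sunday is Jan 12 2003.
The following Saturday is Jan 18 2003.
Next Sunday: Jan 19 2003.

Jan 19 2003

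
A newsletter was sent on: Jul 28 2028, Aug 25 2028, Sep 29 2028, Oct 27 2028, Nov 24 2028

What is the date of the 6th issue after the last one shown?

May 25 2029

Every date is a Friday; gaps 28, 35, 28, 28 days.
Each is the last Friday of its month (at least one falls on the 29th or later, ruling out '4th Friday').
December 2028 ends with Friday Dec 29 2028.
Last Friday of January 2029: Jan 26 2029.
February 2029 ends with Friday Feb 23 2029.
March 2029 ends with Friday Mar 30 2029.
Last Friday of April 2029: Apr 27 2029.
Last Friday of May 2029: May 25 2029.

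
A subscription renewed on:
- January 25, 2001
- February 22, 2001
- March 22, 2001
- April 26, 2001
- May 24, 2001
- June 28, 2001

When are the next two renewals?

All dates are Thursdays, 28, 28, 35, 28, 35 days apart.
Specifically, the 4th Thursday of each month.
4th Thursday of July 2001: July 26, 2001.
August 2001 — 4th Thursday is August 23, 2001.

July 26, 2001; August 23, 2001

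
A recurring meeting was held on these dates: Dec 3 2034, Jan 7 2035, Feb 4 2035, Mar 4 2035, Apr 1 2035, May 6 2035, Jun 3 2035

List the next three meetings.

Jul 1 2035, Aug 5 2035, Sep 2 2035

Gaps: 35, 28, 28, 28, 35, 28 days — a mix of 28 and 35. Every date is a Sunday.
Each is the 1st Sunday of its month.
1st Sunday of July 2035: Jul 1 2035.
August 2035 — 1st Sunday is Aug 5 2035.
September 2035 — 1st Sunday is Sep 2 2035.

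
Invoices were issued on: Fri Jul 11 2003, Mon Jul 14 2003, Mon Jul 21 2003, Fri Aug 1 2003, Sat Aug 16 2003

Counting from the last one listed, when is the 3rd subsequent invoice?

Fri Oct 24 2003

Intervals are 3, 7, 11, 15 days — an arithmetic progression with common difference 4.
Next gap: 19 days. Sat Aug 16 2003 + 19 days = Thu Sep 4 2003.
Next gap: 23 days. Thu Sep 4 2003 + 23 days = Sat Sep 27 2003.
Next gap: 27 days. Sat Sep 27 2003 + 27 days = Fri Oct 24 2003.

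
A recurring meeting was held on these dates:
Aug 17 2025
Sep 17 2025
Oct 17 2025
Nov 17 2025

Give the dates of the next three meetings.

Dec 17 2025, Jan 17 2026, Feb 17 2026

The day-of-month is always 17 (31, 30, 31 days between events).
So this recurs on the 17th of each month.
December 2025: Dec 17 2025.
January 2026: Jan 17 2026.
Next: February 2026 → Feb 17 2026.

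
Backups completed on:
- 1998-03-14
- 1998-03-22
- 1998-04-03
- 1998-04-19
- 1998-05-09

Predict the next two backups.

Intervals are 8, 12, 16, 20 days — an arithmetic progression with common difference 4.
Next gap: 24 days. 1998-05-09 + 24 days = 1998-06-02.
Next gap: 28 days. 1998-06-02 + 28 days = 1998-06-30.

1998-06-02, 1998-06-30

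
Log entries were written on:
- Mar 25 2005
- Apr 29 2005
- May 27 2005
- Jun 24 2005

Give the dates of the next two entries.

These are Fridays with 35, 28, 28-day gaps.
Each is the final Friday of its month — Apr 29 2005 is past the 28th, so '4th Friday' doesn't fit.
Last Friday of July 2005: Jul 29 2005.
Last Friday of August 2005: Aug 26 2005.

Jul 29 2005, Aug 26 2005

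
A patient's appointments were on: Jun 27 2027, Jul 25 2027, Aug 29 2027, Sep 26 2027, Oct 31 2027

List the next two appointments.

Nov 28 2027, Dec 26 2027

These are Sundays with 28, 35, 28, 35-day gaps.
Each is the final Sunday of its month — Aug 29 2027 is past the 28th, so '4th Sunday' doesn't fit.
Last Sunday of November 2027: Nov 28 2027.
Last Sunday of December 2027: Dec 26 2027.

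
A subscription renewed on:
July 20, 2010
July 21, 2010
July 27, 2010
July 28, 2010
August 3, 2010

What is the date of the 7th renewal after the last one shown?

Every event lands on a Tuesday or Wednesday (gaps cycle 1, 6, 1, 6).
So the schedule is: every Tuesday and Wednesday.
Next Wednesday: August 4, 2010.
Next Tuesday: August 10, 2010.
The following Wednesday is August 11, 2010.
Next Tuesday: August 17, 2010.
Next Wednesday: August 18, 2010.
Next Tuesday: August 24, 2010.
Next Wednesday: August 25, 2010.

August 25, 2010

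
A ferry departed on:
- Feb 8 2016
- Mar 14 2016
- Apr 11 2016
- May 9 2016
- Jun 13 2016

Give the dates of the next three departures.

Jul 11 2016, Aug 8 2016, Sep 12 2016

All dates are Mondays, 35, 28, 28, 35 days apart.
Specifically, the 2nd Monday of each month.
2nd Monday of July 2016: Jul 11 2016.
2nd Monday of August 2016: Aug 8 2016.
September 2016 — 2nd Monday is Sep 12 2016.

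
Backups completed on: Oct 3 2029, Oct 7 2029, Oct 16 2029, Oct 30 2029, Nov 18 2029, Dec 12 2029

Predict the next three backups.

Jan 10 2030, Feb 13 2030, Mar 24 2030

Intervals are 4, 9, 14, 19, 24 days — an arithmetic progression with common difference 5.
Next gap: 29 days. Dec 12 2029 + 29 days = Jan 10 2030.
Next gap: 34 days. Jan 10 2030 + 34 days = Feb 13 2030.
Next gap: 39 days. Feb 13 2030 + 39 days = Mar 24 2030.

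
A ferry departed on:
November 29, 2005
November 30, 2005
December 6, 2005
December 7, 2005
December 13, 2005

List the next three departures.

December 14, 2005; December 20, 2005; December 21, 2005

Every event lands on a Tuesday or Wednesday (gaps cycle 1, 6, 1, 6).
So the schedule is: every Tuesday and Wednesday.
Next Wednesday: December 14, 2005.
The following Tuesday is December 20, 2005.
Next Wednesday: December 21, 2005.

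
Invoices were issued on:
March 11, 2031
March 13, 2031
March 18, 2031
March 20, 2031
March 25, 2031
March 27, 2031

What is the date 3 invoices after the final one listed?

Every event lands on a Tuesday or Thursday (gaps cycle 2, 5, 2, 5, 2).
So the schedule is: every Tuesday and Thursday.
The following Tuesday is April 1, 2031.
The following Thursday is April 3, 2031.
Next Tuesday: April 8, 2031.

April 8, 2031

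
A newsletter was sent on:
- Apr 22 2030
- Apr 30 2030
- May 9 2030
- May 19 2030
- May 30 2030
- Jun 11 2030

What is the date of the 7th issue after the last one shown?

The spacing grows by 1 each time: 8, 9, 10, 11, 12 days.
Next gap: 13 days. Jun 11 2030 + 13 days = Jun 24 2030.
Next gap: 14 days. Jun 24 2030 + 14 days = Jul 8 2030.
Next gap: 15 days. Jul 8 2030 + 15 days = Jul 23 2030.
Next gap: 16 days. Jul 23 2030 + 16 days = Aug 8 2030.
Next gap: 17 days. Aug 8 2030 + 17 days = Aug 25 2030.
Next gap: 18 days. Aug 25 2030 + 18 days = Sep 12 2030.
Next gap: 19 days. Sep 12 2030 + 19 days = Oct 1 2030.

Oct 1 2030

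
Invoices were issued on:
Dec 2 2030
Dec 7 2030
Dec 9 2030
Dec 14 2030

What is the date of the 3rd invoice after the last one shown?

Dec 23 2030

Every event lands on a Monday or Saturday (gaps cycle 5, 2, 5).
So the schedule is: every Monday and Saturday.
The following Monday is Dec 16 2030.
Next Saturday: Dec 21 2030.
The following Monday is Dec 23 2030.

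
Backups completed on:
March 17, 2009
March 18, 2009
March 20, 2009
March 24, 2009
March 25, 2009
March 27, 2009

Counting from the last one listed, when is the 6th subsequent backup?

April 10, 2009

Every event lands on a Tuesday or Wednesday or Friday (gaps cycle 1, 2, 4, 1, 2).
So the schedule is: every Tuesday, Wednesday and Friday.
Next Tuesday: March 31, 2009.
The following Wednesday is April 1, 2009.
The following Friday is April 3, 2009.
The following Tuesday is April 7, 2009.
The following Wednesday is April 8, 2009.
The following Friday is April 10, 2009.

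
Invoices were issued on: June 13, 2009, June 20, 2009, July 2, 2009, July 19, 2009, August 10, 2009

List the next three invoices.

September 6, 2009; October 8, 2009; November 14, 2009

Gaps: 7, 12, 17, 22 days — each gap is 5 larger than the previous one.
Next gap: 27 days. August 10, 2009 + 27 days = September 6, 2009.
Next gap: 32 days. September 6, 2009 + 32 days = October 8, 2009.
Next gap: 37 days. October 8, 2009 + 37 days = November 14, 2009.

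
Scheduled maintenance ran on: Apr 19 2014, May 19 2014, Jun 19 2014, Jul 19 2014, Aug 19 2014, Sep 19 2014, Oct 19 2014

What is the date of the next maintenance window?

Nov 19 2014

The day-of-month is always 19 (30, 31, 30, 31, 31, 30 days between events).
So this recurs on the 19th of each month.
November 2014: Nov 19 2014.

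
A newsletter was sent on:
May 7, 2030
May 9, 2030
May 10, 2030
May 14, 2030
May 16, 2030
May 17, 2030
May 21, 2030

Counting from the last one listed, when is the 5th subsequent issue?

Gaps: 2, 1, 4, 2, 1, 4 days — not constant, but cyclic with period 3.
The events fall on every Tuesday, Thursday and Friday.
The following Thursday is May 23, 2030.
The following Friday is May 24, 2030.
The following Tuesday is May 28, 2030.
The following Thursday is May 30, 2030.
Next Friday: May 31, 2030.

May 31, 2030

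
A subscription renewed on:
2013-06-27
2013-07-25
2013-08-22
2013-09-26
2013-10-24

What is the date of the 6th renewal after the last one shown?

2014-04-24

All dates are Thursdays, 28, 28, 35, 28 days apart.
Specifically, the 4th Thursday of each month.
4th Thursday of November 2013: 2013-11-28.
4th Thursday of December 2013: 2013-12-26.
4th Thursday of January 2014: 2014-01-23.
February 2014 — 4th Thursday is 2014-02-27.
March 2014 — 4th Thursday is 2014-03-27.
4th Thursday of April 2014: 2014-04-24.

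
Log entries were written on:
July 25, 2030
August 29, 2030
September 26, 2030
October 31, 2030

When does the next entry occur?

Every date is a Thursday; gaps 35, 28, 35 days.
Each is the last Thursday of its month (at least one falls on the 29th or later, ruling out '4th Thursday').
Last Thursday of November 2030: November 28, 2030.

November 28, 2030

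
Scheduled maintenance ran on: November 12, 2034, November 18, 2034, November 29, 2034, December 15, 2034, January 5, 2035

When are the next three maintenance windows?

January 31, 2035; March 3, 2035; April 8, 2035

Intervals are 6, 11, 16, 21 days — an arithmetic progression with common difference 5.
Next gap: 26 days. January 5, 2035 + 26 days = January 31, 2035.
Next gap: 31 days. January 31, 2035 + 31 days = March 3, 2035.
Next gap: 36 days. March 3, 2035 + 36 days = April 8, 2035.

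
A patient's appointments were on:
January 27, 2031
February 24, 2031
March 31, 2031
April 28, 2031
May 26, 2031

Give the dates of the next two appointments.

All Mondays; the gaps (28, 35, 28, 28) vary with month length.
This is the last Monday of each month.
Last Monday of June 2031: June 30, 2031.
July 2031 ends with Monday July 28, 2031.

June 30, 2031; July 28, 2031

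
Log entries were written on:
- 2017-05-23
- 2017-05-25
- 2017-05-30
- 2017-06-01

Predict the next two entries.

Gaps: 2, 5, 2 days — not constant, but cyclic with period 2.
The events fall on every Tuesday and Thursday.
The following Tuesday is 2017-06-06.
Next Thursday: 2017-06-08.

2017-06-06, 2017-06-08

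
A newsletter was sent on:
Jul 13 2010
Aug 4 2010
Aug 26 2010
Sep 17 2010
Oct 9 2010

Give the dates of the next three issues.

Oct 31 2010, Nov 22 2010, Dec 14 2010

Gaps between consecutive events: 22, 22, 22, 22 days — a constant 22-day interval.
Oct 9 2010 + 22 days = Oct 31 2010.
Oct 31 2010 + 22 days = Nov 22 2010.
Nov 22 2010 + 22 days = Dec 14 2010.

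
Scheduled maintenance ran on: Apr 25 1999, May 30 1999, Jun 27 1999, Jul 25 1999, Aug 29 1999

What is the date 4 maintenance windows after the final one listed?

These are Sundays with 35, 28, 28, 35-day gaps.
Each is the final Sunday of its month — May 30 1999 is past the 28th, so '4th Sunday' doesn't fit.
Last Sunday of September 1999: Sep 26 1999.
October 1999 ends with Sunday Oct 31 1999.
November 1999 ends with Sunday Nov 28 1999.
December 1999 ends with Sunday Dec 26 1999.

Dec 26 1999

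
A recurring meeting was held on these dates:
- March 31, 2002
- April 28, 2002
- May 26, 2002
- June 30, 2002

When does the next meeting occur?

July 28, 2002

Every date is a Sunday; gaps 28, 28, 35 days.
Each is the last Sunday of its month (at least one falls on the 29th or later, ruling out '4th Sunday').
Last Sunday of July 2002: July 28, 2002.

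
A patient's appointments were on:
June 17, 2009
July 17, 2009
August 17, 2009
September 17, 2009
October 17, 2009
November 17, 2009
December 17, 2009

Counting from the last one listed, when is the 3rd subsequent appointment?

March 17, 2010

Gaps: 30, 31, 31, 30, 31, 30 days — not constant. Every event is on the 17th of the month.
Pattern: the 17th of each month.
January 2010: January 17, 2010.
February 2010: February 17, 2010.
Next: March 2010 → March 17, 2010.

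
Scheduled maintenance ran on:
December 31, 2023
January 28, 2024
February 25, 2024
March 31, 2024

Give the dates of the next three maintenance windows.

April 28, 2024; May 26, 2024; June 30, 2024

All Sundays; the gaps (28, 28, 35) vary with month length.
This is the last Sunday of each month.
Last Sunday of April 2024: April 28, 2024.
May 2024 ends with Sunday May 26, 2024.
June 2024 ends with Sunday June 30, 2024.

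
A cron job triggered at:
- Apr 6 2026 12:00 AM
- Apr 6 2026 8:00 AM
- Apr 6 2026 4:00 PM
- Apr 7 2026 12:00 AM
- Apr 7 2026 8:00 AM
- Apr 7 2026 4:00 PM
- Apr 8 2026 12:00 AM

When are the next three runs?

Apr 8 2026 8:00 AM, Apr 8 2026 4:00 PM, Apr 9 2026 12:00 AM

Gaps: 8, 8, 8, 8, 8, 8 hours — each event is 8 hours after the previous one.
Apr 8 2026 12:00 AM + 8 h = Apr 8 2026 8:00 AM.
Apr 8 2026 8:00 AM + 8 h = Apr 8 2026 4:00 PM.
Apr 8 2026 4:00 PM + 8 h = Apr 9 2026 12:00 AM.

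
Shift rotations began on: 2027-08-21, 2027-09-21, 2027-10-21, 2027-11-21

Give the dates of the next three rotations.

Each date is the 21st; the gaps (31, 30, 31) track the month lengths.
The rule is the 21st of each month.
Next: December 2027 → 2027-12-21.
January 2028: 2028-01-21.
February 2028: 2028-02-21.

2027-12-21, 2028-01-21, 2028-02-21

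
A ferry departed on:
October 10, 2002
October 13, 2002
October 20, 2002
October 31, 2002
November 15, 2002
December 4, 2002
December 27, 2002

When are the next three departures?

Intervals are 3, 7, 11, 15, 19, 23 days — an arithmetic progression with common difference 4.
Next gap: 27 days. December 27, 2002 + 27 days = January 23, 2003.
Next gap: 31 days. January 23, 2003 + 31 days = February 23, 2003.
Next gap: 35 days. February 23, 2003 + 35 days = March 30, 2003.

January 23, 2003; February 23, 2003; March 30, 2003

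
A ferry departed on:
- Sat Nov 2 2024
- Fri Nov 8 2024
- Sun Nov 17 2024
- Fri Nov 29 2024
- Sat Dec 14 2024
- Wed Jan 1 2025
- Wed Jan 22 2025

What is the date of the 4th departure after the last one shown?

Fri May 16 2025

The spacing grows by 3 each time: 6, 9, 12, 15, 18, 21 days.
Next gap: 24 days. Wed Jan 22 2025 + 24 days = Sat Feb 15 2025.
Next gap: 27 days. Sat Feb 15 2025 + 27 days = Fri Mar 14 2025.
Next gap: 30 days. Fri Mar 14 2025 + 30 days = Sun Apr 13 2025.
Next gap: 33 days. Sun Apr 13 2025 + 33 days = Fri May 16 2025.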